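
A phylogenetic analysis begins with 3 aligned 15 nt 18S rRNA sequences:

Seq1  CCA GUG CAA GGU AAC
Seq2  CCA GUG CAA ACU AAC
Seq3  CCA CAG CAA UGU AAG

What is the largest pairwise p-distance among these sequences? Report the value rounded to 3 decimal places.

0.333

Pairwise Hamming distances:
  Seq1 vs Seq2: 2
  Seq1 vs Seq3: 4
  Seq2 vs Seq3: 5
The largest is 5 mismatches, between Seq2 and Seq3; p = 5/15 = 0.333.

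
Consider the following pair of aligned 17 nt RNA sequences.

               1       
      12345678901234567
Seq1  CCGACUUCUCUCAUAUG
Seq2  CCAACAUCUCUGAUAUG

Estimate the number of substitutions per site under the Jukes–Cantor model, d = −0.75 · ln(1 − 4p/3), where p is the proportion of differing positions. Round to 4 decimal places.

The sequences differ at positions 3 (G/A), 6 (U/A), 12 (C/G).
p = 3/17 = 0.176471.
d = −0.75 · ln(1 − (4/3)·0.176471) = −0.75 · ln(0.764705) = −0.75 · (-0.268265) = 0.2012.

0.2012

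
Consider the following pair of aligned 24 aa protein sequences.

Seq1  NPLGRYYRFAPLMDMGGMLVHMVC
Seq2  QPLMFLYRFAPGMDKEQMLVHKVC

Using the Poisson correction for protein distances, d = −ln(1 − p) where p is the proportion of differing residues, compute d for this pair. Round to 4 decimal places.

0.4700

Differing sites — 1:N/Q; 4:G/M; 5:R/F; 6:Y/L; 12:L/G; 15:M/K; 16:G/E; 17:G/Q; 22:M/K.
p = 9/24 = 0.375000.
d = −ln(1 − 0.375000) = −ln(0.625000) = 0.4700.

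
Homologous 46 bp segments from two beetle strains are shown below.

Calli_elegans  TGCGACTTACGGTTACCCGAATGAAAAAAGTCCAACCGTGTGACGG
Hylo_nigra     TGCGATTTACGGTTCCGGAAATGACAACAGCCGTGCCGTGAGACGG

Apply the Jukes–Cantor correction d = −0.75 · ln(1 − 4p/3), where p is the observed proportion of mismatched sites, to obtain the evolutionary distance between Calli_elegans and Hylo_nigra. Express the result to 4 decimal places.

0.3206

Mismatches occur at site 6 (C→T), site 15 (A→C), site 17 (C→G), site 18 (C→G), site 19 (G→A), site 25 (A→C), site 28 (A→C), site 31 (T→C), site 33 (C→G), site 34 (A→T), site 35 (A→G), site 41 (T→A).
p = 12/46 = 0.260870.
d = −0.75 · ln(1 − (4/3)·0.260870) = −0.75 · ln(0.652173) = −0.75 · (-0.427445) = 0.3206.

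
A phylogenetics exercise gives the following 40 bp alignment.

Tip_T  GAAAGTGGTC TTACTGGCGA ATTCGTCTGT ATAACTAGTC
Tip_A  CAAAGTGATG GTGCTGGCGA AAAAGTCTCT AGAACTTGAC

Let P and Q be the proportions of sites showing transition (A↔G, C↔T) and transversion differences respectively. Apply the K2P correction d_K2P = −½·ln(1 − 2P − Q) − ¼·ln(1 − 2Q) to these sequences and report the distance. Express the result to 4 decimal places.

0.3887

Mismatches occur at site 1 (G→C, transversion), site 8 (G→A, transition), site 10 (C→G, transversion), site 11 (T→G, transversion), site 13 (A→G, transition), site 22 (T→A, transversion), site 23 (T→A, transversion), site 24 (C→A, transversion), site 29 (G→C, transversion), site 32 (T→G, transversion), site 37 (A→T, transversion), site 39 (T→A, transversion).
Of the 12 differences, 2 transitions and 10 transversions over 40 sites: P = 2/40 = 0.050000, Q = 10/40 = 0.250000.
d = −0.5·ln(0.650000) − 0.25·ln(0.500000) = −0.5·(-0.430783) − 0.25·(-0.693147) = 0.3887.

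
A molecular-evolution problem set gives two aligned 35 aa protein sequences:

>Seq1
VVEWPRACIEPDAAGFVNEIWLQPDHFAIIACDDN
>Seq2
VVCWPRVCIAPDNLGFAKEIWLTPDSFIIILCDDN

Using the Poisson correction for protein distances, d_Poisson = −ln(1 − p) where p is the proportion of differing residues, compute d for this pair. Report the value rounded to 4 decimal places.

0.3773

The sequences differ at positions 3 (E/C), 7 (A/V), 10 (E/A), 13 (A/N), 14 (A/L), 17 (V/A), 18 (N/K), 23 (Q/T), 26 (H/S), 28 (A/I), 31 (A/L).
p = 11/35 = 0.314286.
d = −ln(1 − 0.314286) = −ln(0.685714) = 0.3773.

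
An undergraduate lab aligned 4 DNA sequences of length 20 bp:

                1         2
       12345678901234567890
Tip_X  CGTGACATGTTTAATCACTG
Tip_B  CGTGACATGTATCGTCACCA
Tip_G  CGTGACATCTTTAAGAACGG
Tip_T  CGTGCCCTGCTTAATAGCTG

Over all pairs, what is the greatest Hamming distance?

Pairwise Hamming distances:
  Tip_X vs Tip_B: 5
  Tip_X vs Tip_G: 4
  Tip_X vs Tip_T: 5
  Tip_B vs Tip_G: 8
  Tip_B vs Tip_T: 10
  Tip_G vs Tip_T: 7
The largest is 10, between Tip_B and Tip_T.

10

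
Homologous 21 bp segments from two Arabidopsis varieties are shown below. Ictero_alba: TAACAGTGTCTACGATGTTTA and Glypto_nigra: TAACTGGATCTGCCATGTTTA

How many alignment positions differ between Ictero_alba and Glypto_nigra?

Mismatches occur at site 5 (A/T), site 7 (T/G), site 8 (G/A), site 12 (A/G), site 14 (G/C).
That gives 5 mismatches out of 21 aligned sites, so the Hamming distance is 5.

5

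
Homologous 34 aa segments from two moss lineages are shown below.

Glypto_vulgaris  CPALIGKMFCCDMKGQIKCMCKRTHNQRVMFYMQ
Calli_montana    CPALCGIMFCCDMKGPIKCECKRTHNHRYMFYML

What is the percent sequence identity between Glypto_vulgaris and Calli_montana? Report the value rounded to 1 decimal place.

79.4%

Differing sites — 5:I/C; 7:K/I; 16:Q/P; 20:M/E; 27:Q/H; 29:V/Y; 34:Q/L.
27 of the 34 sites match, so the percent identity is 27/34 × 100 = 79.4%.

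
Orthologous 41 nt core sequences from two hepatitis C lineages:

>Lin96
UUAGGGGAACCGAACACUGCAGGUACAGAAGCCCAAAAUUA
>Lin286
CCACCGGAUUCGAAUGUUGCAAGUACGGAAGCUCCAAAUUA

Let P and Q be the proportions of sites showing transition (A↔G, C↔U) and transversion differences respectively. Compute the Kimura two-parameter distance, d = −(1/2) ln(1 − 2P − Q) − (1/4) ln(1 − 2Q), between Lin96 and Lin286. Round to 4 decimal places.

The sequences differ at positions 1 (U/C, transition), 2 (U/C, transition), 4 (G/C, transversion), 5 (G/C, transversion), 9 (A/U, transversion), 10 (C/U, transition), 15 (C/U, transition), 16 (A/G, transition), 17 (C/U, transition), 22 (G/A, transition), 27 (A/G, transition), 33 (C/U, transition), 35 (A/C, transversion).
Of the 13 differences, 9 transitions and 4 transversions over 41 sites: P = 9/41 = 0.219512, Q = 4/41 = 0.097561.
d = −0.5·ln(0.463415) − 0.25·ln(0.804878) = −0.5·(-0.769132) − 0.25·(-0.217065) = 0.4388.

0.4388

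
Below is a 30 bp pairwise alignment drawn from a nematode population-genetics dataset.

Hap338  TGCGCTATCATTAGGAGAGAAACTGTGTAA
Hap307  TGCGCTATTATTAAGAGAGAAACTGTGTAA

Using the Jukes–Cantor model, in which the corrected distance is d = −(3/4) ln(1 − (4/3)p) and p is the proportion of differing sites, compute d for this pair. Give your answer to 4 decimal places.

The sequences differ at positions 9 (C/T), 14 (G/A).
p = 2/30 = 0.066667.
d = −0.75 · ln(1 − (4/3)·0.066667) = −0.75 · ln(0.911111) = −0.75 · (-0.093091) = 0.0698.

0.0698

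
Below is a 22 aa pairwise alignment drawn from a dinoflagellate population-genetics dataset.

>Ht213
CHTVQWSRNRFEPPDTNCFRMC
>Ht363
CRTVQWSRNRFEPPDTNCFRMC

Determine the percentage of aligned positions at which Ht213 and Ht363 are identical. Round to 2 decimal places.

The sequences differ at position 2 (H/R).
21 of the 22 sites match, so the percent identity is 21/22 × 100 = 95.45%.

95.45%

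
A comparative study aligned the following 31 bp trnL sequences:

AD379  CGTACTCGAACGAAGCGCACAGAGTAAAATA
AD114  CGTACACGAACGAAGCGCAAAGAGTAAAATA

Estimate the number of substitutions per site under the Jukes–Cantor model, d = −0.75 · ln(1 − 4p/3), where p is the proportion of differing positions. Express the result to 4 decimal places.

0.0675

Differing sites — 6:T/A; 20:C/A.
p = 2/31 = 0.064516.
d = −0.75 · ln(1 − (4/3)·0.064516) = −0.75 · ln(0.913979) = −0.75 · (-0.089948) = 0.0675.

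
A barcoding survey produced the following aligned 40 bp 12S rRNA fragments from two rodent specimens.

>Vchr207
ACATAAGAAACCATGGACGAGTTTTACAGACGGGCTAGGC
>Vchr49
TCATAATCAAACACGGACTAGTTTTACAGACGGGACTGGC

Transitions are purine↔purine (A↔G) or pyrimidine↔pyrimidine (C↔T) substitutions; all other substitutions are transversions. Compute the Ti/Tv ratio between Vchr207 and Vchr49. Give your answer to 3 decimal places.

0.286

Mismatches occur at site 1 (A→T, transversion), site 7 (G→T, transversion), site 8 (A→C, transversion), site 11 (C→A, transversion), site 14 (T→C, transition), site 19 (G→T, transversion), site 35 (C→A, transversion), site 36 (T→C, transition), site 37 (A→T, transversion).
Of the 9 differences, 2 transitions and 7 transversions, so Ti/Tv = 2/7 = 0.286.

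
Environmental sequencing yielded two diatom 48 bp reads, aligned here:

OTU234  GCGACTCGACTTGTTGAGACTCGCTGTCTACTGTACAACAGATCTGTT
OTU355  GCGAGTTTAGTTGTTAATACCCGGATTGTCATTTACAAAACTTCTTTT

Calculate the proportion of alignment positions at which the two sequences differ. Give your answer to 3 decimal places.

Differing sites — 5:C/G; 7:C/T; 8:G/T; 10:C/G; 16:G/A; 18:G/T; 21:T/C; 24:C/G; 25:T/A; 26:G/T; 28:C/G; 30:A/C; 31:C/A; 33:G/T; 39:C/A; 41:G/C; 42:A/T; 46:G/T.
There are 18 differences over 48 sites, so p = 18/48 = 0.375.

0.375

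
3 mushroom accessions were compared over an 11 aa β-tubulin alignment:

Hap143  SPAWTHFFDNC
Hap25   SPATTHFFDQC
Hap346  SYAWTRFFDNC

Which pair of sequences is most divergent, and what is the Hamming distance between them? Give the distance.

4

Pairwise Hamming distances:
  Hap143 vs Hap25: 2
  Hap143 vs Hap346: 2
  Hap25 vs Hap346: 4
The largest is 4, between Hap25 and Hap346.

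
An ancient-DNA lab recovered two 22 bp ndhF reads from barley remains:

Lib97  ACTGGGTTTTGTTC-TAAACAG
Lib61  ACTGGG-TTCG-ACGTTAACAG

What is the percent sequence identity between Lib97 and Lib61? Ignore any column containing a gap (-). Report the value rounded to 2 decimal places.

Excluding the 3 gap columns leaves 19 comparable sites.
Mismatches occur at site 10 (T/C), site 13 (T/A), site 17 (A/T).
16 of the 19 comparable sites match, so the percent identity is 16/19 × 100 = 84.21%.

84.21%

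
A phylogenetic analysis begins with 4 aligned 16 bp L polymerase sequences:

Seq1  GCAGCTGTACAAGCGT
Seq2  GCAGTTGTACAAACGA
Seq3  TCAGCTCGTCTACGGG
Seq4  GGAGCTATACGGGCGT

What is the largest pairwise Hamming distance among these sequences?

10

Pairwise Hamming distances:
  Seq1 vs Seq2: 3
  Seq1 vs Seq3: 8
  Seq1 vs Seq4: 4
  Seq2 vs Seq3: 9
  Seq2 vs Seq4: 7
  Seq3 vs Seq4: 10
The largest is 10, between Seq3 and Seq4.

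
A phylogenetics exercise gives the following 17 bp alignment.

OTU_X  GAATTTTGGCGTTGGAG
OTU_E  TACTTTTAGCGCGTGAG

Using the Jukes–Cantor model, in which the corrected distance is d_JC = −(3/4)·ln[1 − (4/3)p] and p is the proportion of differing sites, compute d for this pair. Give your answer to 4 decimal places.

0.4770

The sequences differ at positions 1 (G/T), 3 (A/C), 8 (G/A), 12 (T/C), 13 (T/G), 14 (G/T).
p = 6/17 = 0.352941.
d = −0.75 · ln(1 − (4/3)·0.352941) = −0.75 · ln(0.529412) = −0.75 · (-0.635988) = 0.4770.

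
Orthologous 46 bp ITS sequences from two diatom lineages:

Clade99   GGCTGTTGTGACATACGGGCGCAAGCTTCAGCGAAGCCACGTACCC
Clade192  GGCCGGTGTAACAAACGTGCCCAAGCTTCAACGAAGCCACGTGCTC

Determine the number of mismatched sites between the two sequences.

9

The sequences differ at positions 4 (T/C), 6 (T/G), 10 (G/A), 14 (T/A), 18 (G/T), 21 (G/C), 31 (G/A), 43 (A/G), 45 (C/T).
That gives 9 mismatches out of 46 aligned sites, so the Hamming distance is 9.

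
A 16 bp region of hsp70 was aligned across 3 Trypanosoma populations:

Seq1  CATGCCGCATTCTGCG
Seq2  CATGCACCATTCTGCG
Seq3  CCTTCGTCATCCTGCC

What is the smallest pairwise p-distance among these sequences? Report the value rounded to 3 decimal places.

Pairwise Hamming distances:
  Seq1 vs Seq2: 2
  Seq1 vs Seq3: 6
  Seq2 vs Seq3: 6
The smallest is 2 mismatches, between Seq1 and Seq2; p = 2/16 = 0.125.

0.125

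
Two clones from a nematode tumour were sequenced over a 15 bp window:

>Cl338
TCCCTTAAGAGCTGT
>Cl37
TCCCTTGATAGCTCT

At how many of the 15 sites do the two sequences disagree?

3

Differing sites — 7:A/G; 9:G/T; 14:G/C.
That gives 3 mismatches out of 15 aligned sites, so the Hamming distance is 3.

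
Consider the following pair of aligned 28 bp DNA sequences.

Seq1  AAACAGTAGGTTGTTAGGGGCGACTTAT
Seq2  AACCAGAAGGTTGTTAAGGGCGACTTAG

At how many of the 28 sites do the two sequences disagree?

4

Differing sites — 3:A/C; 7:T/A; 17:G/A; 28:T/G.
That gives 4 mismatches out of 28 aligned sites, so the Hamming distance is 4.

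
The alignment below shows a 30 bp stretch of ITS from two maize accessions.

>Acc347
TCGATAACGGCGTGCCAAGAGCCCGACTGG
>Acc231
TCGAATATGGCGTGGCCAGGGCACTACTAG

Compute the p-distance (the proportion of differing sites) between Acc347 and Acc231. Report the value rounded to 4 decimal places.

0.3000

Differing sites — 5:T/A; 6:A/T; 8:C/T; 15:C/G; 17:A/C; 20:A/G; 23:C/A; 25:G/T; 29:G/A.
There are 9 differences over 30 sites, so p = 9/30 = 0.3000.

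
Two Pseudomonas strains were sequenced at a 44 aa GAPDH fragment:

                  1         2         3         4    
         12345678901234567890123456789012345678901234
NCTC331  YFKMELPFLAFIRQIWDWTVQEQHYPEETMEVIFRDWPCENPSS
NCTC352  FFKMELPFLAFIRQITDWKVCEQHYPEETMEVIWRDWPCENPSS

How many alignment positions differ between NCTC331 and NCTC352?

5

Mismatches occur at site 1 (Y→F), site 16 (W→T), site 19 (T→K), site 21 (Q→C), site 34 (F→W).
That gives 5 mismatches out of 44 aligned sites, so the Hamming distance is 5.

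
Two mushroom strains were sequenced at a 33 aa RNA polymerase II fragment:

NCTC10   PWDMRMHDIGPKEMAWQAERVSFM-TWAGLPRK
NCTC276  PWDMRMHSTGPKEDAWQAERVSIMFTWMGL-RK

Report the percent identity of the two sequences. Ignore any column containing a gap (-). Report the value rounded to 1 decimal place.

83.9%

Excluding the 2 gap columns leaves 31 comparable sites.
Differing sites — 8:D/S; 9:I/T; 14:M/D; 23:F/I; 28:A/M.
26 of the 31 comparable sites match, so the percent identity is 26/31 × 100 = 83.9%.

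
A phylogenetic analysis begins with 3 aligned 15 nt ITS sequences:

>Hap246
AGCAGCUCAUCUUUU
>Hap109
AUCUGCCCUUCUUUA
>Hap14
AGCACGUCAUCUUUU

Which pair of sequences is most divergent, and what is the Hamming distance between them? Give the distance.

Pairwise Hamming distances:
  Hap246 vs Hap109: 5
  Hap246 vs Hap14: 2
  Hap109 vs Hap14: 7
The largest is 7, between Hap109 and Hap14.

7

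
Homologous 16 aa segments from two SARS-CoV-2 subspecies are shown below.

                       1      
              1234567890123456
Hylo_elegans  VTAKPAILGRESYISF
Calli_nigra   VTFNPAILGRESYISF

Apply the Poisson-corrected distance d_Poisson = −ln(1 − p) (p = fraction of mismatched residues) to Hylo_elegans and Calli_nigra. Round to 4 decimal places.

The sequences differ at positions 3 (A/F), 4 (K/N).
p = 2/16 = 0.125000.
d = −ln(1 − 0.125000) = −ln(0.875000) = 0.1335.

0.1335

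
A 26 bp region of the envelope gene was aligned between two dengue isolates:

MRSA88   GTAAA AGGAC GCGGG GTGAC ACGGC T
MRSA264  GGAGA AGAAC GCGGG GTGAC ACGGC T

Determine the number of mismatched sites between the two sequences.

Differing sites — 2:T/G; 4:A/G; 8:G/A.
That gives 3 mismatches out of 26 aligned sites, so the Hamming distance is 3.

3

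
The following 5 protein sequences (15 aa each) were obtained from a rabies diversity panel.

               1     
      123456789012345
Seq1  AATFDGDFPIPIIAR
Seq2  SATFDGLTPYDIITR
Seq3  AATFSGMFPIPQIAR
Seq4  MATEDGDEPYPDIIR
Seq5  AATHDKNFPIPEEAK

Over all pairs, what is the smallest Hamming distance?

Pairwise Hamming distances:
  Seq1 vs Seq2: 6
  Seq1 vs Seq3: 3
  Seq1 vs Seq4: 6
  Seq1 vs Seq5: 6
  Seq2 vs Seq3: 8
  Seq2 vs Seq4: 7
  Seq2 vs Seq5: 11
  Seq3 vs Seq4: 8
  Seq3 vs Seq5: 7
  Seq4 vs Seq5: 10
The smallest is 3, between Seq1 and Seq3.

3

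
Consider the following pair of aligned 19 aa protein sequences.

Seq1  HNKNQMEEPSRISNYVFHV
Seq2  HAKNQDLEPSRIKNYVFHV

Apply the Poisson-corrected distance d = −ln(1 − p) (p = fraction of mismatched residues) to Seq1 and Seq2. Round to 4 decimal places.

Mismatches occur at site 2 (N↔A), site 6 (M↔D), site 7 (E↔L), site 13 (S↔K).
p = 4/19 = 0.210526.
d = −ln(1 − 0.210526) = −ln(0.789474) = 0.2364.

0.2364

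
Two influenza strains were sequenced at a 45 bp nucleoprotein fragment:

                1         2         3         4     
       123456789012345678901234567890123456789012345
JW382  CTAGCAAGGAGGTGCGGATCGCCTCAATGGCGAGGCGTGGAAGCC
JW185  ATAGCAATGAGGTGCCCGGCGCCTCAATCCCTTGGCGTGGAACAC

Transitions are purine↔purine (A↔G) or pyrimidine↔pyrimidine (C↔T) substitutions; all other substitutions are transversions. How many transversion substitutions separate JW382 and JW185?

Differing sites — 1:C/A (Tv); 8:G/T (Tv); 16:G/C (Tv); 17:G/C (Tv); 18:A/G (Ti); 19:T/G (Tv); 29:G/C (Tv); 30:G/C (Tv); 32:G/T (Tv); 33:A/T (Tv); 43:G/C (Tv); 44:C/A (Tv).
Of the 12 differences, 1 transition and 11 transversions, so the answer is 11.

11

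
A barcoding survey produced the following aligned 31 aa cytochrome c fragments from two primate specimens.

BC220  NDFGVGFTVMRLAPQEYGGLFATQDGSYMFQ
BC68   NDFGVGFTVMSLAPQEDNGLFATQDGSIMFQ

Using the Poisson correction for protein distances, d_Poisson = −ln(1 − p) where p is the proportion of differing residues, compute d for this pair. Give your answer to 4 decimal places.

Differing sites — 11:R/S; 17:Y/D; 18:G/N; 28:Y/I.
p = 4/31 = 0.129032.
d = −ln(1 − 0.129032) = −ln(0.870968) = 0.1382.

0.1382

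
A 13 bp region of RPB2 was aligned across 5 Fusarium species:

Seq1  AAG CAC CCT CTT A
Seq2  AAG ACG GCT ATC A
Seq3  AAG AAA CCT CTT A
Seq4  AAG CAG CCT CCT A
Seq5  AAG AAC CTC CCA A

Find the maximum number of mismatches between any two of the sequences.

Pairwise Hamming distances:
  Seq1 vs Seq2: 6
  Seq1 vs Seq3: 2
  Seq1 vs Seq4: 2
  Seq1 vs Seq5: 5
  Seq2 vs Seq3: 5
  Seq2 vs Seq4: 6
  Seq2 vs Seq5: 8
  Seq3 vs Seq4: 3
  Seq3 vs Seq5: 5
  Seq4 vs Seq5: 5
The largest is 8, between Seq2 and Seq5.

8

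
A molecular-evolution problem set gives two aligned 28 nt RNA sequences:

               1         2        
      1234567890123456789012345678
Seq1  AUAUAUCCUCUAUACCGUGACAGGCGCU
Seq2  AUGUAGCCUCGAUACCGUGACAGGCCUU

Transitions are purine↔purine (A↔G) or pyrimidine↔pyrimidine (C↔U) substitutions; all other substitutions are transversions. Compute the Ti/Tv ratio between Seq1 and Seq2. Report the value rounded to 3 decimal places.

The sequences differ at positions 3 (A/G, transition), 6 (U/G, transversion), 11 (U/G, transversion), 26 (G/C, transversion), 27 (C/U, transition).
Of the 5 differences, 2 transitions and 3 transversions, so Ti/Tv = 2/3 = 0.667.

0.667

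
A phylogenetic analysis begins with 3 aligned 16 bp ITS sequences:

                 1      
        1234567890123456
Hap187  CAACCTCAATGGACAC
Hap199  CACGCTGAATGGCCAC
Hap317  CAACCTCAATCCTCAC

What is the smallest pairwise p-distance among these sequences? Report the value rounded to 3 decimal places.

0.188

Pairwise Hamming distances:
  Hap187 vs Hap199: 4
  Hap187 vs Hap317: 3
  Hap199 vs Hap317: 6
The smallest is 3 mismatches, between Hap187 and Hap317; p = 3/16 = 0.188.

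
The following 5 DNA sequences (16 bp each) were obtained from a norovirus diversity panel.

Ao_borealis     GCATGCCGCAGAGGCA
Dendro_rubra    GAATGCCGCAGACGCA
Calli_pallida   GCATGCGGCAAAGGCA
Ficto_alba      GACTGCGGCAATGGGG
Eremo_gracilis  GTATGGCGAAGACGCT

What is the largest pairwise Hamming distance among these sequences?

10

Pairwise Hamming distances:
  Ao_borealis vs Dendro_rubra: 2
  Ao_borealis vs Calli_pallida: 2
  Ao_borealis vs Ficto_alba: 7
  Ao_borealis vs Eremo_gracilis: 5
  Dendro_rubra vs Calli_pallida: 4
  Dendro_rubra vs Ficto_alba: 7
  Dendro_rubra vs Eremo_gracilis: 4
  Calli_pallida vs Ficto_alba: 5
  Calli_pallida vs Eremo_gracilis: 7
  Ficto_alba vs Eremo_gracilis: 10
The largest is 10, between Ficto_alba and Eremo_gracilis.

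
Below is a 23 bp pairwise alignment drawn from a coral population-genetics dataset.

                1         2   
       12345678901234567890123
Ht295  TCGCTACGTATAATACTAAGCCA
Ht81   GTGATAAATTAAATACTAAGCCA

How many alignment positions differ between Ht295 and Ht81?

7

Mismatches occur at site 1 (T/G), site 2 (C/T), site 4 (C/A), site 7 (C/A), site 8 (G/A), site 10 (A/T), site 11 (T/A).
That gives 7 mismatches out of 23 aligned sites, so the Hamming distance is 7.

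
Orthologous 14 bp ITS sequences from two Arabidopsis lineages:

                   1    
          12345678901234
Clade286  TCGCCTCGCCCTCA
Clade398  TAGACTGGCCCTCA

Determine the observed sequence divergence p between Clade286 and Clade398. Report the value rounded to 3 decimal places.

0.214

The sequences differ at positions 2 (C/A), 4 (C/A), 7 (C/G).
There are 3 differences over 14 sites, so p = 3/14 = 0.214.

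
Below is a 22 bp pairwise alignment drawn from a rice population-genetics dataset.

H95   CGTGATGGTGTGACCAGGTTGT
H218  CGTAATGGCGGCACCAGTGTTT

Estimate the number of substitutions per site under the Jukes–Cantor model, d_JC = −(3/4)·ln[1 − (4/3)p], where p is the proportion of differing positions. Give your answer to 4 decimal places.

The sequences differ at positions 4 (G/A), 9 (T/C), 11 (T/G), 12 (G/C), 18 (G/T), 19 (T/G), 21 (G/T).
p = 7/22 = 0.318182.
d = −0.75 · ln(1 − (4/3)·0.318182) = −0.75 · ln(0.575757) = −0.75 · (-0.552070) = 0.4141.

0.4141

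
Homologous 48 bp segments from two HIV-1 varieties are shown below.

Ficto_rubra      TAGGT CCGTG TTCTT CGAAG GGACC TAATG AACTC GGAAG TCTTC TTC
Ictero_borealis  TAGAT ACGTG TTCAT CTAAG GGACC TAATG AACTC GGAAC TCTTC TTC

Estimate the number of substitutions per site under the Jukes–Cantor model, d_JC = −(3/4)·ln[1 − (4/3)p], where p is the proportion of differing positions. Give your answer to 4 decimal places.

The sequences differ at positions 4 (G/A), 6 (C/A), 14 (T/A), 17 (G/T), 40 (G/C).
p = 5/48 = 0.104167.
d = −0.75 · ln(1 − (4/3)·0.104167) = −0.75 · ln(0.861111) = −0.75 · (-0.149532) = 0.1121.

0.1121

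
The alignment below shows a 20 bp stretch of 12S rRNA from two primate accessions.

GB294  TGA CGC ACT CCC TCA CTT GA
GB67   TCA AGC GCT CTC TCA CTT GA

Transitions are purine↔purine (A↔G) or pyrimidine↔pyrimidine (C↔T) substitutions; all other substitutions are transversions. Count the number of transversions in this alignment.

Differing sites — 2:G/C (Tv); 4:C/A (Tv); 7:A/G (Ti); 11:C/T (Ti).
Of the 4 differences, 2 transitions and 2 transversions, so the answer is 2.

2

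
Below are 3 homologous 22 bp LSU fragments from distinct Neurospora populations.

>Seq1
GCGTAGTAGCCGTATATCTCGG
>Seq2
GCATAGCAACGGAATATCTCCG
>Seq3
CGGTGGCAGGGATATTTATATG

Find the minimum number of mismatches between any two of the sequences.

6

Pairwise Hamming distances:
  Seq1 vs Seq2: 6
  Seq1 vs Seq3: 11
  Seq2 vs Seq3: 12
The smallest is 6, between Seq1 and Seq2.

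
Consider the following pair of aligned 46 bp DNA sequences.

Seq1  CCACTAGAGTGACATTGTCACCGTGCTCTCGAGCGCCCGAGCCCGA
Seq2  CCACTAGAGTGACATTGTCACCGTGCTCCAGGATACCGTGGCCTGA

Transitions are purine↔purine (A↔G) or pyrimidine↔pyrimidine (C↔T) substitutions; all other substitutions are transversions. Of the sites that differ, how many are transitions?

7

Differing sites — 29:T/C (Ti); 30:C/A (Tv); 32:A/G (Ti); 33:G/A (Ti); 34:C/T (Ti); 35:G/A (Ti); 38:C/G (Tv); 39:G/T (Tv); 40:A/G (Ti); 44:C/T (Ti).
Of the 10 differences, 7 transitions and 3 transversions, so the answer is 7.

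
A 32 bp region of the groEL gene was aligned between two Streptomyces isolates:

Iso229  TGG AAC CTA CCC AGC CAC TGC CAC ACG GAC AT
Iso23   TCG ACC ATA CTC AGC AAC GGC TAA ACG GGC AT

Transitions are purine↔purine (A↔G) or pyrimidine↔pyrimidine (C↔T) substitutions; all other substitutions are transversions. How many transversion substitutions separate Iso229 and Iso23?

The sequences differ at positions 2 (G/C, transversion), 5 (A/C, transversion), 7 (C/A, transversion), 11 (C/T, transition), 16 (C/A, transversion), 19 (T/G, transversion), 22 (C/T, transition), 24 (C/A, transversion), 29 (A/G, transition).
Of the 9 differences, 3 transitions and 6 transversions, so the answer is 6.

6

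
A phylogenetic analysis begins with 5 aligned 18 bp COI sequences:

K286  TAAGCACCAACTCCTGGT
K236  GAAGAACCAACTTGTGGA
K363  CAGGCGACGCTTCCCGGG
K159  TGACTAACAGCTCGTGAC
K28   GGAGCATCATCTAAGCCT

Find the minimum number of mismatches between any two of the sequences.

Pairwise Hamming distances:
  K286 vs K236: 5
  K286 vs K363: 9
  K286 vs K159: 8
  K286 vs K28: 9
  K236 vs K363: 12
  K236 vs K159: 9
  K236 vs K28: 10
  K363 vs K159: 13
  K363 vs K28: 14
  K159 vs K28: 11
The smallest is 5, between K286 and K236.

5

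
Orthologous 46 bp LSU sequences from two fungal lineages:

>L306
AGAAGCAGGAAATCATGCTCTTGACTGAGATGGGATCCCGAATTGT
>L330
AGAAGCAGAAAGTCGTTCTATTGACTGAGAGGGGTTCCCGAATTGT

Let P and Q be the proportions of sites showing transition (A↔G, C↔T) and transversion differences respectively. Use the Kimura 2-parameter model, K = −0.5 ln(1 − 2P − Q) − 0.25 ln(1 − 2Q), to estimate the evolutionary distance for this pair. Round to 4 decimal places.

0.1703

Mismatches occur at site 9 (G↔A, transition), site 12 (A↔G, transition), site 15 (A↔G, transition), site 17 (G↔T, transversion), site 20 (C↔A, transversion), site 31 (T↔G, transversion), site 35 (A↔T, transversion).
Of the 7 differences, 3 transitions and 4 transversions over 46 sites: P = 3/46 = 0.065217, Q = 4/46 = 0.086957.
d = −0.5·ln(0.782609) − 0.25·ln(0.826086) = −0.5·(-0.245122) − 0.25·(-0.191056) = 0.1703.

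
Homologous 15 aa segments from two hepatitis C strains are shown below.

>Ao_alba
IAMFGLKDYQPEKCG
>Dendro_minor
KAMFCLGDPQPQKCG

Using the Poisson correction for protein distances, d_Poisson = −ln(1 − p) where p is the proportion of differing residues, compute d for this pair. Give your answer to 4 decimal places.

0.4055

Differing sites — 1:I/K; 5:G/C; 7:K/G; 9:Y/P; 12:E/Q.
p = 5/15 = 0.333333.
d = −ln(1 − 0.333333) = −ln(0.666667) = 0.4055.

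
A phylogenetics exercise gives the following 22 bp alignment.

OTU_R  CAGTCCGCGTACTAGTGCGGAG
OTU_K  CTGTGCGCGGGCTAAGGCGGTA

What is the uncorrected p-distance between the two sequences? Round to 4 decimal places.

Differing sites — 2:A/T; 5:C/G; 10:T/G; 11:A/G; 15:G/A; 16:T/G; 21:A/T; 22:G/A.
There are 8 differences over 22 sites, so p = 8/22 = 0.3636.

0.3636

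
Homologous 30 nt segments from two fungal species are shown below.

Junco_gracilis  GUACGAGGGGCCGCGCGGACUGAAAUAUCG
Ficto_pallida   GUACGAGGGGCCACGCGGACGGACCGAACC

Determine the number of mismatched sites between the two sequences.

7

The sequences differ at positions 13 (G/A), 21 (U/G), 24 (A/C), 25 (A/C), 26 (U/G), 28 (U/A), 30 (G/C).
That gives 7 mismatches out of 30 aligned sites, so the Hamming distance is 7.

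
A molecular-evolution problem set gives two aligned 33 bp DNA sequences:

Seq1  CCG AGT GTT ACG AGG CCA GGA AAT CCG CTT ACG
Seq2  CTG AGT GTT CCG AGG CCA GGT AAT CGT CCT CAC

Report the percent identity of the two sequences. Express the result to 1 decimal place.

Mismatches occur at site 2 (C→T), site 10 (A→C), site 21 (A→T), site 26 (C→G), site 27 (G→T), site 29 (T→C), site 31 (A→C), site 32 (C→A), site 33 (G→C).
24 of the 33 sites match, so the percent identity is 24/33 × 100 = 72.7%.

72.7%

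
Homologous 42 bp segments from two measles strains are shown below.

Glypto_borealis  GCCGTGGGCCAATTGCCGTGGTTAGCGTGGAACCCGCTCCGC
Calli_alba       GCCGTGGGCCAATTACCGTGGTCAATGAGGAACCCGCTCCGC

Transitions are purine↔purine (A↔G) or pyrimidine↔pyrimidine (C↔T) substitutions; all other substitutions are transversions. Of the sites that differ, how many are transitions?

Differing sites — 15:G/A (Ti); 23:T/C (Ti); 25:G/A (Ti); 26:C/T (Ti); 28:T/A (Tv).
Of the 5 differences, 4 transitions and 1 transversion, so the answer is 4.

4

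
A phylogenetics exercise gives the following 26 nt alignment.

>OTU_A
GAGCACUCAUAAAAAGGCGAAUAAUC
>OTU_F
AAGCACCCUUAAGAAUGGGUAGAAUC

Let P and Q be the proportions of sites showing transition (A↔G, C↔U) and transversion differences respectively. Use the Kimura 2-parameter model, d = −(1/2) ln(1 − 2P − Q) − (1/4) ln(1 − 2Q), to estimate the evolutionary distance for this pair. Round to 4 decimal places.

0.3964

Mismatches occur at site 1 (G/A, transition), site 7 (U/C, transition), site 9 (A/U, transversion), site 13 (A/G, transition), site 16 (G/U, transversion), site 18 (C/G, transversion), site 20 (A/U, transversion), site 22 (U/G, transversion).
Of the 8 differences, 3 transitions and 5 transversions over 26 sites: P = 3/26 = 0.115385, Q = 5/26 = 0.192308.
d = −0.5·ln(0.576922) − 0.25·ln(0.615384) = −0.5·(-0.550048) − 0.25·(-0.485509) = 0.3964.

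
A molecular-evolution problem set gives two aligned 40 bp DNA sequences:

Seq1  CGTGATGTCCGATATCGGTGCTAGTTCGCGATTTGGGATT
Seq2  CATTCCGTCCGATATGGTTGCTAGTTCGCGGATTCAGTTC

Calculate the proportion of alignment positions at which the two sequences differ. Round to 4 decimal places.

Mismatches occur at site 2 (G→A), site 4 (G→T), site 5 (A→C), site 6 (T→C), site 16 (C→G), site 18 (G→T), site 31 (A→G), site 32 (T→A), site 35 (G→C), site 36 (G→A), site 38 (A→T), site 40 (T→C).
There are 12 differences over 40 sites, so p = 12/40 = 0.3000.

0.3000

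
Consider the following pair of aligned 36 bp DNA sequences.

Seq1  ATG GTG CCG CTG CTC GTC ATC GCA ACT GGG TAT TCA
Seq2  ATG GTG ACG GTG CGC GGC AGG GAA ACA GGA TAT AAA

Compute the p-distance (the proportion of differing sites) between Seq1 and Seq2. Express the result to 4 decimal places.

0.3056

The sequences differ at positions 7 (C/A), 10 (C/G), 14 (T/G), 17 (T/G), 20 (T/G), 21 (C/G), 23 (C/A), 27 (T/A), 30 (G/A), 34 (T/A), 35 (C/A).
There are 11 differences over 36 sites, so p = 11/36 = 0.3056.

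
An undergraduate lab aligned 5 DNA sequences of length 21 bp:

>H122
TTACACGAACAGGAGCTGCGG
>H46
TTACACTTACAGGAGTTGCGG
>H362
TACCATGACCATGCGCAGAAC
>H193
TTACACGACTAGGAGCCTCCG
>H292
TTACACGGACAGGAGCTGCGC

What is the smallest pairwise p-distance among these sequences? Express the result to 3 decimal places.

0.095

Pairwise Hamming distances:
  H122 vs H46: 3
  H122 vs H362: 10
  H122 vs H193: 5
  H122 vs H292: 2
  H46 vs H362: 13
  H46 vs H193: 8
  H46 vs H292: 4
  H362 vs H193: 11
  H362 vs H292: 10
  H193 vs H292: 7
The smallest is 2 mismatches, between H122 and H292; p = 2/21 = 0.095.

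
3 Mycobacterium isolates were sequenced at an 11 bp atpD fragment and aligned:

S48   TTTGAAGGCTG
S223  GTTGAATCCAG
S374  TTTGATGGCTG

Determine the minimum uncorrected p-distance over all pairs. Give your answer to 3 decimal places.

Pairwise Hamming distances:
  S48 vs S223: 4
  S48 vs S374: 1
  S223 vs S374: 5
The smallest is 1 mismatch, between S48 and S374; p = 1/11 = 0.091.

0.091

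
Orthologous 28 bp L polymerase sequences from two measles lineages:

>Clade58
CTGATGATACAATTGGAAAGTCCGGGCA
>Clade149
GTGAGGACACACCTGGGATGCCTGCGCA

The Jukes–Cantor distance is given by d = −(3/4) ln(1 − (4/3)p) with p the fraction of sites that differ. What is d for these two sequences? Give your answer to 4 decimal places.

0.4850

The sequences differ at positions 1 (C/G), 5 (T/G), 8 (T/C), 12 (A/C), 13 (T/C), 17 (A/G), 19 (A/T), 21 (T/C), 23 (C/T), 25 (G/C).
p = 10/28 = 0.357143.
d = −0.75 · ln(1 − (4/3)·0.357143) = −0.75 · ln(0.523809) = −0.75 · (-0.646628) = 0.4850.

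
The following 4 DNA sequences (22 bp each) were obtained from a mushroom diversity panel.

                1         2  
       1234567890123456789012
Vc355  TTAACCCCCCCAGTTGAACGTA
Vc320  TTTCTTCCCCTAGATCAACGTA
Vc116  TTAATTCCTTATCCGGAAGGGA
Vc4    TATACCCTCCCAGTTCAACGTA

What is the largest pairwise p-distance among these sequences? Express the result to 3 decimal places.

0.682

Pairwise Hamming distances:
  Vc355 vs Vc320: 7
  Vc355 vs Vc116: 11
  Vc355 vs Vc4: 4
  Vc320 vs Vc116: 12
  Vc320 vs Vc4: 7
  Vc116 vs Vc4: 15
The largest is 15 mismatches, between Vc116 and Vc4; p = 15/22 = 0.682.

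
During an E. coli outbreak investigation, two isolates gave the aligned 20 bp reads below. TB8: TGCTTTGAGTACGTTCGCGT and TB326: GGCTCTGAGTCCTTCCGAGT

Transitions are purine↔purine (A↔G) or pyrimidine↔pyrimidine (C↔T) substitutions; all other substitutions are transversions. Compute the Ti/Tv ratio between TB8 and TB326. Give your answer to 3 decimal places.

Mismatches occur at site 1 (T→G, transversion), site 5 (T→C, transition), site 11 (A→C, transversion), site 13 (G→T, transversion), site 15 (T→C, transition), site 18 (C→A, transversion).
Of the 6 differences, 2 transitions and 4 transversions, so Ti/Tv = 2/4 = 0.500.

0.500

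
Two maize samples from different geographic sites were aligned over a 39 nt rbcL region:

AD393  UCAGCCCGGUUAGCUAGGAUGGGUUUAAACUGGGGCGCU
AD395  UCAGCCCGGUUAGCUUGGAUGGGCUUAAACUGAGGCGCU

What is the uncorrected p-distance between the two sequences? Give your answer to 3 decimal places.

0.077

The sequences differ at positions 16 (A/U), 24 (U/C), 33 (G/A).
There are 3 differences over 39 sites, so p = 3/39 = 0.077.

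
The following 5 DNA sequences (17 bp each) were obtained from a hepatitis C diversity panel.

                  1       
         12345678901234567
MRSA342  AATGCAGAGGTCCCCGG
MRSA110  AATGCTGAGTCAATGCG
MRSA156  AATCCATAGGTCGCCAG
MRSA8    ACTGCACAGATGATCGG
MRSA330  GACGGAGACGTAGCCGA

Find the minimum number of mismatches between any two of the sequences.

4

Pairwise Hamming distances:
  MRSA342 vs MRSA110: 8
  MRSA342 vs MRSA156: 4
  MRSA342 vs MRSA8: 6
  MRSA342 vs MRSA330: 7
  MRSA110 vs MRSA156: 10
  MRSA110 vs MRSA8: 8
  MRSA110 vs MRSA330: 12
  MRSA156 vs MRSA8: 8
  MRSA156 vs MRSA330: 9
  MRSA8 vs MRSA330: 11
The smallest is 4, between MRSA342 and MRSA156.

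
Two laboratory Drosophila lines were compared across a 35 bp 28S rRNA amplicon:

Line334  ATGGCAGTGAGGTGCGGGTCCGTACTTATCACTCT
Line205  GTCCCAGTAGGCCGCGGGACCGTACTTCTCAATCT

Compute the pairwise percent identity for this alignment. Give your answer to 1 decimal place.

Differing sites — 1:A/G; 3:G/C; 4:G/C; 9:G/A; 10:A/G; 12:G/C; 13:T/C; 19:T/A; 28:A/C; 32:C/A.
25 of the 35 sites match, so the percent identity is 25/35 × 100 = 71.4%.

71.4%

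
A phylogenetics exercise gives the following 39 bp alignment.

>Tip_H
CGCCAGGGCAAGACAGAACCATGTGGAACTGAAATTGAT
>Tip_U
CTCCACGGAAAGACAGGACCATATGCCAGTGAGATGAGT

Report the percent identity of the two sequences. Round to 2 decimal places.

69.23%

Differing sites — 2:G/T; 6:G/C; 9:C/A; 17:A/G; 23:G/A; 26:G/C; 27:A/C; 29:C/G; 33:A/G; 36:T/G; 37:G/A; 38:A/G.
27 of the 39 sites match, so the percent identity is 27/39 × 100 = 69.23%.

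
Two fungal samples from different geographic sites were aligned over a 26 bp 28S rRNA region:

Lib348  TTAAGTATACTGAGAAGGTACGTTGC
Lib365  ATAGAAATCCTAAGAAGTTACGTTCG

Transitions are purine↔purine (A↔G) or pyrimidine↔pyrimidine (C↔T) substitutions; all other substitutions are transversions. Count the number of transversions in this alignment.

Mismatches occur at site 1 (T/A, transversion), site 4 (A/G, transition), site 5 (G/A, transition), site 6 (T/A, transversion), site 9 (A/C, transversion), site 12 (G/A, transition), site 18 (G/T, transversion), site 25 (G/C, transversion), site 26 (C/G, transversion).
Of the 9 differences, 3 transitions and 6 transversions, so the answer is 6.

6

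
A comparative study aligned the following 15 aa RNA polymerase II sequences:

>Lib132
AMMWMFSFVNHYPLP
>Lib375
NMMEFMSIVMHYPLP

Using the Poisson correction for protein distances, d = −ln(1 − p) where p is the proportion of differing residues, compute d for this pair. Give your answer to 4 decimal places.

Differing sites — 1:A/N; 4:W/E; 5:M/F; 6:F/M; 8:F/I; 10:N/M.
p = 6/15 = 0.400000.
d = −ln(1 − 0.400000) = −ln(0.600000) = 0.5108.

0.5108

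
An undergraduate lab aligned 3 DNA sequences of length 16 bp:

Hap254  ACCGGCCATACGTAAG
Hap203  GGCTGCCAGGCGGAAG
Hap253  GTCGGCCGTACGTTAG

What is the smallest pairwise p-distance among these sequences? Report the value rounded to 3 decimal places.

Pairwise Hamming distances:
  Hap254 vs Hap203: 6
  Hap254 vs Hap253: 4
  Hap203 vs Hap253: 7
The smallest is 4 mismatches, between Hap254 and Hap253; p = 4/16 = 0.250.

0.250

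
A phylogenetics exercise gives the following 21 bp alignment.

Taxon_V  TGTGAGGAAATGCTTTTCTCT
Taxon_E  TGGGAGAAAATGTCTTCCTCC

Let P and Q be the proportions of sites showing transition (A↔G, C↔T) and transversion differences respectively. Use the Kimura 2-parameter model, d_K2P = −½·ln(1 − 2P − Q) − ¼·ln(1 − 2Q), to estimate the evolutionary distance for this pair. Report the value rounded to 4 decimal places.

0.3960

Mismatches occur at site 3 (T→G, transversion), site 7 (G→A, transition), site 13 (C→T, transition), site 14 (T→C, transition), site 17 (T→C, transition), site 21 (T→C, transition).
Of the 6 differences, 5 transitions and 1 transversion over 21 sites: P = 5/21 = 0.238095, Q = 1/21 = 0.047619.
d = −0.5·ln(0.476191) − 0.25·ln(0.904762) = −0.5·(-0.741936) − 0.25·(-0.100083) = 0.3960.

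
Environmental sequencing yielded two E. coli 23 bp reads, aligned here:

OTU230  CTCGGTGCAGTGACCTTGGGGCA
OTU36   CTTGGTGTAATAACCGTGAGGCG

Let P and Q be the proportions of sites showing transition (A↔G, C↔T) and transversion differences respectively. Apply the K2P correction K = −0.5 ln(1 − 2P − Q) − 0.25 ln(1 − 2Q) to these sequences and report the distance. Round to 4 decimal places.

0.4392

The sequences differ at positions 3 (C/T, transition), 8 (C/T, transition), 10 (G/A, transition), 12 (G/A, transition), 16 (T/G, transversion), 19 (G/A, transition), 23 (A/G, transition).
Of the 7 differences, 6 transitions and 1 transversion over 23 sites: P = 6/23 = 0.260870, Q = 1/23 = 0.043478.
d = −0.5·ln(0.434782) − 0.25·ln(0.913044) = −0.5·(-0.832911) − 0.25·(-0.090971) = 0.4392.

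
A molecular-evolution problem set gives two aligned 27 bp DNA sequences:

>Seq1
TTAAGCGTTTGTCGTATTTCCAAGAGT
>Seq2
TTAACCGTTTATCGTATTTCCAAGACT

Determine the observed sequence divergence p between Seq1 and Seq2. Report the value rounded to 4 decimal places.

0.1111

The sequences differ at positions 5 (G/C), 11 (G/A), 26 (G/C).
There are 3 differences over 27 sites, so p = 3/27 = 0.1111.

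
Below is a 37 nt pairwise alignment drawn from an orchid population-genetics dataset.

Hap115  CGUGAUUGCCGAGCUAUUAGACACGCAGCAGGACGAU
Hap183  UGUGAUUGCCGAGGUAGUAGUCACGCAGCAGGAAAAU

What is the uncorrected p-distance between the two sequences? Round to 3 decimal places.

Differing sites — 1:C/U; 14:C/G; 17:U/G; 21:A/U; 34:C/A; 35:G/A.
There are 6 differences over 37 sites, so p = 6/37 = 0.162.

0.162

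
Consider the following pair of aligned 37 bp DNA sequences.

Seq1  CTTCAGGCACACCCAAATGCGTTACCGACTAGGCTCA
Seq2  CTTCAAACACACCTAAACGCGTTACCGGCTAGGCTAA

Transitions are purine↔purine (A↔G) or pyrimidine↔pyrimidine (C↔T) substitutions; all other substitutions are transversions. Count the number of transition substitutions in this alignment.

5

The sequences differ at positions 6 (G/A, transition), 7 (G/A, transition), 14 (C/T, transition), 18 (T/C, transition), 28 (A/G, transition), 36 (C/A, transversion).
Of the 6 differences, 5 transitions and 1 transversion, so the answer is 5.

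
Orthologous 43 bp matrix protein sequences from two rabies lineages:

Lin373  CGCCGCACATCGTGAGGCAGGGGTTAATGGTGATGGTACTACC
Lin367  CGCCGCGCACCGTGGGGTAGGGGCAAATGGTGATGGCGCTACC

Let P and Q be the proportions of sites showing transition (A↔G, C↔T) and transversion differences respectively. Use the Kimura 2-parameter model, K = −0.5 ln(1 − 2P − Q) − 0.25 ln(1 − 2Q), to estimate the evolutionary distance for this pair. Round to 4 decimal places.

0.2264

Differing sites — 7:A/G (Ti); 10:T/C (Ti); 15:A/G (Ti); 18:C/T (Ti); 24:T/C (Ti); 25:T/A (Tv); 37:T/C (Ti); 38:A/G (Ti).
Of the 8 differences, 7 transitions and 1 transversion over 43 sites: P = 7/43 = 0.162791, Q = 1/43 = 0.023256.
d = −0.5·ln(0.651162) − 0.25·ln(0.953488) = −0.5·(-0.428997) − 0.25·(-0.047628) = 0.2264.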